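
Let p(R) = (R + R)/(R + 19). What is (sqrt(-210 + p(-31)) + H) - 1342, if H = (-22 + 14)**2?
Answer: -1278 + I*sqrt(7374)/6 ≈ -1278.0 + 14.312*I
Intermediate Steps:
p(R) = 2*R/(19 + R) (p(R) = (2*R)/(19 + R) = 2*R/(19 + R))
H = 64 (H = (-8)**2 = 64)
(sqrt(-210 + p(-31)) + H) - 1342 = (sqrt(-210 + 2*(-31)/(19 - 31)) + 64) - 1342 = (sqrt(-210 + 2*(-31)/(-12)) + 64) - 1342 = (sqrt(-210 + 2*(-31)*(-1/12)) + 64) - 1342 = (sqrt(-210 + 31/6) + 64) - 1342 = (sqrt(-1229/6) + 64) - 1342 = (I*sqrt(7374)/6 + 64) - 1342 = (64 + I*sqrt(7374)/6) - 1342 = -1278 + I*sqrt(7374)/6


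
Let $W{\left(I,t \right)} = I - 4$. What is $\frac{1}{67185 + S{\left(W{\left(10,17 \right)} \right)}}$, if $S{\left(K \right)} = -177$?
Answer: $\frac{1}{67008} \approx 1.4924 \cdot 10^{-5}$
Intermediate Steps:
$W{\left(I,t \right)} = -4 + I$ ($W{\left(I,t \right)} = I - 4 = -4 + I$)
$\frac{1}{67185 + S{\left(W{\left(10,17 \right)} \right)}} = \frac{1}{67185 - 177} = \frac{1}{67008}$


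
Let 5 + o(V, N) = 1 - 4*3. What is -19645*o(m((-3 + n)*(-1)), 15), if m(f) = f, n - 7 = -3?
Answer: 314320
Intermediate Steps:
n = 4 (n = 7 - 3 = 4)
o(V, N) = -16 (o(V, N) = -5 + (1 - 4*3) = -5 + (1 - 12) = -5 - 11 = -16)
-19645*o(m((-3 + n)*(-1)), 15) = -19645*(-16) = 314320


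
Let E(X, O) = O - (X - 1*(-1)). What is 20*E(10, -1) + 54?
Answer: -186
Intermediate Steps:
E(X, O) = -1 + O - X (E(X, O) = O - (X + 1) = O - (1 + X) = O + (-1 - X) = -1 + O - X)
20*E(10, -1) + 54 = 20*(-1 - 1 - 1*10) + 54 = 20*(-1 - 1 - 10) + 54 = 20*(-12) + 54 = -240 + 54 = -186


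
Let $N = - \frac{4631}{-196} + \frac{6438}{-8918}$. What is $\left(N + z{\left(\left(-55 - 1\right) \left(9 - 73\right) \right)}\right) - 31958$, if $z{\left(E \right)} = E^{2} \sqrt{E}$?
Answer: $- \frac{569594343}{17836} + 205520896 \sqrt{14} \approx 7.6896 \cdot 10^{8}$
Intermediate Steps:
$N = \frac{408545}{17836}$ ($N = \left(-4631\right) \left(- \frac{1}{196}\right) + 6438 \left(- \frac{1}{8918}\right) = \frac{4631}{196} - \frac{3219}{4459} = \frac{408545}{17836} \approx 22.906$)
$z{\left(E \right)} = E^{\frac{5}{2}}$
$\left(N + z{\left(\left(-55 - 1\right) \left(9 - 73\right) \right)}\right) - 31958 = \left(\frac{408545}{17836} + \left(\left(-55 - 1\right) \left(9 - 73\right)\right)^{\frac{5}{2}}\right) - 31958 = \left(\frac{408545}{17836} + \left(\left(-56\right) \left(-64\right)\right)^{\frac{5}{2}}\right) - 31958 = \left(\frac{408545}{17836} + 3584^{\frac{5}{2}}\right) - 31958 = \left(\frac{408545}{17836} + 205520896 \sqrt{14}\right) - 31958 = - \frac{569594343}{17836} + 205520896 \sqrt{14}$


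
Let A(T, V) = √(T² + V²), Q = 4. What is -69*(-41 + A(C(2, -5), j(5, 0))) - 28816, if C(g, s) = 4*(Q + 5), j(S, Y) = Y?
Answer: -28471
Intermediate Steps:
C(g, s) = 36 (C(g, s) = 4*(4 + 5) = 4*9 = 36)
-69*(-41 + A(C(2, -5), j(5, 0))) - 28816 = -69*(-41 + √(36² + 0²)) - 28816 = -69*(-41 + √(1296 + 0)) - 28816 = -69*(-41 + √1296) - 28816 = -69*(-41 + 36) - 28816 = -69*(-5) - 28816 = 345 - 28816 = -28471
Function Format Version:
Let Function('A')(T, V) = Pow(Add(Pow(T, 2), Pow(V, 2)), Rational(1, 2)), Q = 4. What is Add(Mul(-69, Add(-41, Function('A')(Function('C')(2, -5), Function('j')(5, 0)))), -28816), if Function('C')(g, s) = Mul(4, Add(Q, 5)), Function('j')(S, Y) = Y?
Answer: -28471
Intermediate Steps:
Function('C')(g, s) = 36 (Function('C')(g, s) = Mul(4, Add(4, 5)) = Mul(4, 9) = 36)
Add(Mul(-69, Add(-41, Function('A')(Function('C')(2, -5), Function('j')(5, 0)))), -28816) = Add(Mul(-69, Add(-41, Pow(Add(Pow(36, 2), Pow(0, 2)), Rational(1, 2)))), -28816) = Add(Mul(-69, Add(-41, Pow(Add(1296, 0), Rational(1, 2)))), -28816) = Add(Mul(-69, Add(-41, Pow(1296, Rational(1, 2)))), -28816) = Add(Mul(-69, Add(-41, 36)), -28816) = Add(Mul(-69, -5), -28816) = Add(345, -28816) = -28471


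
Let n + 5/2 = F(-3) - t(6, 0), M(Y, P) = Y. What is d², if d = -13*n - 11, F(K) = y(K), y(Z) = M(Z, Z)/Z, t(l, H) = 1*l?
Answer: 29929/4 ≈ 7482.3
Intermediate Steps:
t(l, H) = l
y(Z) = 1 (y(Z) = Z/Z = 1)
F(K) = 1
n = -15/2 (n = -5/2 + (1 - 1*6) = -5/2 + (1 - 6) = -5/2 - 5 = -15/2 ≈ -7.5000)
d = 173/2 (d = -13*(-15/2) - 11 = 195/2 - 11 = 173/2 ≈ 86.500)
d² = (173/2)² = 29929/4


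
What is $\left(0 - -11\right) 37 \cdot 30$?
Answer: $12210$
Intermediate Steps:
$\left(0 - -11\right) 37 \cdot 30 = \left(0 + 11\right) 37 \cdot 30 = 11 \cdot 37 \cdot 30 = 407 \cdot 30 = 12210$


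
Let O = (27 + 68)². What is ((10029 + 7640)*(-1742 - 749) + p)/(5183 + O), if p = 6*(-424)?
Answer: -44016023/14208 ≈ -3098.0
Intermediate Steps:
p = -2544
O = 9025 (O = 95² = 9025)
((10029 + 7640)*(-1742 - 749) + p)/(5183 + O) = ((10029 + 7640)*(-1742 - 749) - 2544)/(5183 + 9025) = (17669*(-2491) - 2544)/14208 = (-44013479 - 2544)*(1/14208) = -44016023*1/14208 = -44016023/14208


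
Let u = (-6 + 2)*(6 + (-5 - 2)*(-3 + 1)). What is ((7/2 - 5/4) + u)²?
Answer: 96721/16 ≈ 6045.1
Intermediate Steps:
u = -80 (u = -4*(6 - 7*(-2)) = -4*(6 + 14) = -4*20 = -80)
((7/2 - 5/4) + u)² = ((7/2 - 5/4) - 80)² = (9/4 - 80)² = (-311/4)² = 96721/16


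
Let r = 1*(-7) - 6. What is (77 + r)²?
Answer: 4096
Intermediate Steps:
r = -13 (r = -7 - 6 = -13)
(77 + r)² = (77 - 13)² = 64² = 4096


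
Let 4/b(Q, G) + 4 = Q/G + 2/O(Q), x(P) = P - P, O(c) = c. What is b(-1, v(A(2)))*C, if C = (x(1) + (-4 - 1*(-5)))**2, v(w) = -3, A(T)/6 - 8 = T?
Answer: -12/17 ≈ -0.70588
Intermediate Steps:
A(T) = 48 + 6*T
x(P) = 0
b(Q, G) = 4/(-4 + 2/Q + Q/G) (b(Q, G) = 4/(-4 + (Q/G + 2/Q)) = 4/(-4 + (2/Q + Q/G)) = 4/(-4 + 2/Q + Q/G))
C = 1 (C = (0 + (-4 - 1*(-5)))**2 = (0 + (-4 + 5))**2 = (0 + 1)**2 = 1**2 = 1)
b(-1, v(A(2)))*C = (4*(-3)*(-1)/((-1)**2 + 2*(-3) - 4*(-3)*(-1)))*1 = (4*(-3)*(-1)/(1 - 6 - 12))*1 = (4*(-3)*(-1)/(-17))*1 = (4*(-3)*(-1)*(-1/17))*1 = -12/17*1 = -12/17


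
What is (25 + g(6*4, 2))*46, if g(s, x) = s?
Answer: 2254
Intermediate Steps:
(25 + g(6*4, 2))*46 = (25 + 6*4)*46 = (25 + 24)*46 = 49*46 = 2254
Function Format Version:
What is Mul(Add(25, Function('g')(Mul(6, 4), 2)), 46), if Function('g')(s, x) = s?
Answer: 2254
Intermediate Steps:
Mul(Add(25, Function('g')(Mul(6, 4), 2)), 46) = Mul(Add(25, Mul(6, 4)), 46) = Mul(Add(25, 24), 46) = Mul(49, 46) = 2254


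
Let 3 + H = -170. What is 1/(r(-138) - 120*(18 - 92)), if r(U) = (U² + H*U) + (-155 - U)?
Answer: 1/51781 ≈ 1.9312e-5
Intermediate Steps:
H = -173 (H = -3 - 170 = -173)
r(U) = -155 + U² - 174*U (r(U) = (U² - 173*U) + (-155 - U) = -155 + U² - 174*U)
1/(r(-138) - 120*(18 - 92)) = 1/((-155 + (-138)² - 174*(-138)) - 120*(18 - 92)) = 1/((-155 + 19044 + 24012) - 120*(-74)) = 1/(42901 + 8880) = 1/51781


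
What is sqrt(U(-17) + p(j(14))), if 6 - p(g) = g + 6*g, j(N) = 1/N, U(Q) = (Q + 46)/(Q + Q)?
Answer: sqrt(1343)/17 ≈ 2.1557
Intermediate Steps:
U(Q) = (46 + Q)/(2*Q) (U(Q) = (46 + Q)/((2*Q)) = (46 + Q)*(1/(2*Q)) = (46 + Q)/(2*Q))
p(g) = 6 - 7*g (p(g) = 6 - (g + 6*g) = 6 - 7*g)
sqrt(U(-17) + p(j(14))) = sqrt((1/2)*(46 - 17)/(-17) + (6 - 7/14)) = sqrt((1/2)*(-1/17)*29 + (6 - 7*1/14)) = sqrt(-29/34 + (6 - 1/2)) = sqrt(-29/34 + 11/2) = sqrt(79/17) = sqrt(1343)/17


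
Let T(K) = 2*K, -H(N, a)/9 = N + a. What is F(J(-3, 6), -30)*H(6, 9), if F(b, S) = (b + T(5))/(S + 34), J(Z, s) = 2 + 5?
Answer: -2295/4 ≈ -573.75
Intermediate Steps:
H(N, a) = -9*N - 9*a (H(N, a) = -9*(N + a) = -9*N - 9*a)
J(Z, s) = 7
F(b, S) = (10 + b)/(34 + S) (F(b, S) = (b + 2*5)/(S + 34) = (b + 10)/(34 + S) = (10 + b)/(34 + S))
F(J(-3, 6), -30)*H(6, 9) = ((10 + 7)/(34 - 30))*(-9*6 - 9*9) = (17/4)*(-54 - 81) = ((1/4)*17)*(-135) = (17/4)*(-135) = -2295/4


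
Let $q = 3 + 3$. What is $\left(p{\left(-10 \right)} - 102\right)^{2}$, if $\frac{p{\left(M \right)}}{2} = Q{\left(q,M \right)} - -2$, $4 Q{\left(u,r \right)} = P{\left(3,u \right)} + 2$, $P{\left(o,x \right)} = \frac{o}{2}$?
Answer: $\frac{148225}{16} \approx 9264.1$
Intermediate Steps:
$P{\left(o,x \right)} = \frac{o}{2}$ ($P{\left(o,x \right)} = o \frac{1}{2} = \frac{o}{2}$)
$q = 6$
$Q{\left(u,r \right)} = \frac{7}{8}$ ($Q{\left(u,r \right)} = \frac{\frac{1}{2} \cdot 3 + 2}{4} = \frac{\frac{3}{2} + 2}{4} = \frac{1}{4} \cdot \frac{7}{2} = \frac{7}{8}$)
$p{\left(M \right)} = \frac{23}{4}$ ($p{\left(M \right)} = 2 \left(\frac{7}{8} - -2\right) = 2 \left(\frac{7}{8} + 2\right) = 2 \cdot \frac{23}{8} = \frac{23}{4}$)
$\left(p{\left(-10 \right)} - 102\right)^{2} = \left(\frac{23}{4} - 102\right)^{2} = \left(- \frac{385}{4}\right)^{2} = \frac{148225}{16}$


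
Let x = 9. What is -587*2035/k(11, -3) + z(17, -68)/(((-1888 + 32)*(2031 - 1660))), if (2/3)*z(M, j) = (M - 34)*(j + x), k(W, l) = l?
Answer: 1645070026813/4131456 ≈ 3.9818e+5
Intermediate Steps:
z(M, j) = 3*(-34 + M)*(9 + j)/2 (z(M, j) = 3*((M - 34)*(j + 9))/2 = 3*((-34 + M)*(9 + j))/2 = 3*(-34 + M)*(9 + j)/2)
-587*2035/k(11, -3) + z(17, -68)/(((-1888 + 32)*(2031 - 1660))) = -587/((-3/2035)) + (-459 - 51*(-68) + (27/2)*17 + (3/2)*17*(-68))/(((-1888 + 32)*(2031 - 1660))) = -587/((-3*1/2035)) + (-459 + 3468 + 459/2 - 1734)/((-1856*371)) = -587/(-3/2035) + (3009/2)/(-688576) = -587*(-2035/3) + (3009/2)*(-1/688576) = 1194545/3 - 3009/1377152 = 1645070026813/4131456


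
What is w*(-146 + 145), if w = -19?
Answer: 19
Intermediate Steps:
w*(-146 + 145) = -19*(-146 + 145) = -19*(-1) = 19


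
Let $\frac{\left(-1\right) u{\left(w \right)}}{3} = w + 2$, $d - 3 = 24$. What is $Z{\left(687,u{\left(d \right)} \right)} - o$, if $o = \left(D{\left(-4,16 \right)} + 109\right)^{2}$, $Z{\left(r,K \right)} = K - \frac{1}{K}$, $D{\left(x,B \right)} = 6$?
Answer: $- \frac{1158143}{87} \approx -13312.0$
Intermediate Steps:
$d = 27$ ($d = 3 + 24 = 27$)
$u{\left(w \right)} = -6 - 3 w$ ($u{\left(w \right)} = - 3 \left(w + 2\right) = - 3 \left(2 + w\right) = -6 - 3 w$)
$o = 13225$ ($o = \left(6 + 109\right)^{2} = 115^{2} = 13225$)
$Z{\left(687,u{\left(d \right)} \right)} - o = \left(\left(-6 - 81\right) - \frac{1}{-6 - 81}\right) - 13225 = \left(-87 - \frac{1}{-87}\right) - 13225 = \left(-87 - - \frac{1}{87}\right) - 13225 = \left(-87 + \frac{1}{87}\right) - 13225 = - \frac{7568}{87} - 13225 = - \frac{1158143}{87}$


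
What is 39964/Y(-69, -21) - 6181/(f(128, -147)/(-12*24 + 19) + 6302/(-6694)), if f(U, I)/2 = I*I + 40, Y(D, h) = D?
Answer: -1813802345791/3352618575 ≈ -541.01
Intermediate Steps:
f(U, I) = 80 + 2*I² (f(U, I) = 2*(I*I + 40) = 2*(I² + 40) = 2*(40 + I²) = 80 + 2*I²)
39964/Y(-69, -21) - 6181/(f(128, -147)/(-12*24 + 19) + 6302/(-6694)) = 39964/(-69) - 6181/((80 + 2*(-147)²)/(-12*24 + 19) + 6302/(-6694)) = 39964*(-1/69) - 6181/((80 + 2*21609)/(-288 + 19) + 6302*(-1/6694)) = -39964/69 - 6181/((80 + 43218)/(-269) - 3151/3347) = -39964/69 - 6181/(43298*(-1/269) - 3151/3347) = -39964/69 - 6181/(-43298/269 - 3151/3347) = -39964/69 - 6181/(-145766025/900343) = -39964/69 - 6181*(-900343/145766025) = -39964/69 + 5565020083/145766025 = -1813802345791/3352618575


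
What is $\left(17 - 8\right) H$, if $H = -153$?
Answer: $-1377$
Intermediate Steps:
$\left(17 - 8\right) H = \left(17 - 8\right) \left(-153\right) = 9 \left(-153\right) = -1377$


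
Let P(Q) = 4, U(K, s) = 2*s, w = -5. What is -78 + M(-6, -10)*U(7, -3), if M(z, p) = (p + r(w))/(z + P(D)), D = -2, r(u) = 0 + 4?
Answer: -96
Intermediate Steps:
r(u) = 4
M(z, p) = (4 + p)/(4 + z) (M(z, p) = (p + 4)/(z + 4) = (4 + p)/(4 + z))
-78 + M(-6, -10)*U(7, -3) = -78 + ((4 - 10)/(4 - 6))*(2*(-3)) = -78 + (-6/(-2))*(-6) = -78 - ½*(-6)*(-6) = -78 + 3*(-6) = -78 - 18 = -96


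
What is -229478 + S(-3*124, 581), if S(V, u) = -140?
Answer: -229618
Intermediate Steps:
-229478 + S(-3*124, 581) = -229478 - 140 = -229618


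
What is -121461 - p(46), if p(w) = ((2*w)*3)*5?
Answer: -122841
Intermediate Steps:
p(w) = 30*w (p(w) = (6*w)*5 = 30*w)
-121461 - p(46) = -121461 - 30*46 = -121461 - 1*1380 = -121461 - 1380 = -122841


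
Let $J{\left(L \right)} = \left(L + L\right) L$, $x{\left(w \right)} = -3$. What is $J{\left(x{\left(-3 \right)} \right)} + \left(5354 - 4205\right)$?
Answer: $1167$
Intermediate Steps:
$J{\left(L \right)} = 2 L^{2}$ ($J{\left(L \right)} = 2 L L = 2 L^{2}$)
$J{\left(x{\left(-3 \right)} \right)} + \left(5354 - 4205\right) = 2 \left(-3\right)^{2} + \left(5354 - 4205\right) = 2 \cdot 9 + \left(5354 - 4205\right) = 18 + 1149 = 1167$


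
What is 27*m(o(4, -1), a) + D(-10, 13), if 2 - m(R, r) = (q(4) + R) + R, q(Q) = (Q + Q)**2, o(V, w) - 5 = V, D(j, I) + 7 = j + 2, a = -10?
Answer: -2175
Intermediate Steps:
D(j, I) = -5 + j (D(j, I) = -7 + (j + 2) = -7 + (2 + j) = -5 + j)
o(V, w) = 5 + V
q(Q) = 4*Q**2 (q(Q) = (2*Q)**2 = 4*Q**2)
m(R, r) = -62 - 2*R (m(R, r) = 2 - ((4*4**2 + R) + R) = 2 - ((4*16 + R) + R) = 2 - ((64 + R) + R) = 2 - (64 + 2*R) = 2 + (-64 - 2*R) = -62 - 2*R)
27*m(o(4, -1), a) + D(-10, 13) = 27*(-62 - 2*(5 + 4)) + (-5 - 10) = 27*(-62 - 2*9) - 15 = 27*(-62 - 18) - 15 = 27*(-80) - 15 = -2160 - 15 = -2175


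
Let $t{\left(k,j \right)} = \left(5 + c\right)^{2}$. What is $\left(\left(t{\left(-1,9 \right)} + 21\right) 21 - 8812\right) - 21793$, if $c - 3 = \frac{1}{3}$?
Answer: $- \frac{86117}{3} \approx -28706.0$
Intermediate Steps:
$c = \frac{10}{3}$ ($c = 3 + \frac{1}{3} = \frac{10}{3} \approx 3.3333$)
$t{\left(k,j \right)} = \frac{625}{9}$ ($t{\left(k,j \right)} = \left(5 + \frac{10}{3}\right)^{2} = \left(\frac{25}{3}\right)^{2} = \frac{625}{9}$)
$\left(\left(t{\left(-1,9 \right)} + 21\right) 21 - 8812\right) - 21793 = \left(\left(\frac{625}{9} + 21\right) 21 - 8812\right) - 21793 = \left(\frac{814}{9} \cdot 21 - 8812\right) - 21793 = \left(\frac{5698}{3} - 8812\right) - 21793 = - \frac{20738}{3} - 21793 = - \frac{86117}{3}$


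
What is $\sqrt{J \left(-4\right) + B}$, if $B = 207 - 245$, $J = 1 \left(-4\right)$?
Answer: $i \sqrt{22} \approx 4.6904 i$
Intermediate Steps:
$J = -4$
$B = -38$ ($B = 207 - 245 = -38$)
$\sqrt{J \left(-4\right) + B} = \sqrt{\left(-4\right) \left(-4\right) - 38} = \sqrt{16 - 38} = \sqrt{-22} = i \sqrt{22}$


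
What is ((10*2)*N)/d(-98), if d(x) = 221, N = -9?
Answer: -180/221 ≈ -0.81448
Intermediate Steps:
((10*2)*N)/d(-98) = ((10*2)*(-9))/221 = (20*(-9))*(1/221) = -180*1/221 = -180/221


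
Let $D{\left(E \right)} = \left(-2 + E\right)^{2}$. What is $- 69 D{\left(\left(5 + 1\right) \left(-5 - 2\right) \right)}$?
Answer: $-133584$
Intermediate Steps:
$- 69 D{\left(\left(5 + 1\right) \left(-5 - 2\right) \right)} = - 69 \left(-2 + \left(5 + 1\right) \left(-5 - 2\right)\right)^{2} = - 69 \left(-2 + 6 \left(-7\right)\right)^{2} = - 69 \left(-2 - 42\right)^{2} = - 69 \left(-44\right)^{2} = \left(-69\right) 1936 = -133584$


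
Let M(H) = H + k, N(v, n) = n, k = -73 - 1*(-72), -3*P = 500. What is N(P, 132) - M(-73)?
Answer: 206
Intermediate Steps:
P = -500/3 (P = -⅓*500 = -500/3 ≈ -166.67)
k = -1 (k = -73 + 72 = -1)
M(H) = -1 + H (M(H) = H - 1 = -1 + H)
N(P, 132) - M(-73) = 132 - (-1 - 73) = 132 - 1*(-74) = 132 + 74 = 206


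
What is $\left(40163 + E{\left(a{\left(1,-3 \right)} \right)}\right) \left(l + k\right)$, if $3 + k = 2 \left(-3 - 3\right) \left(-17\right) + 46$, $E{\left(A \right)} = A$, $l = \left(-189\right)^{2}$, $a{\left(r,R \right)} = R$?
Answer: $1444474880$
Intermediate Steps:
$l = 35721$
$k = 247$ ($k = -3 + \left(2 \left(-3 - 3\right) \left(-17\right) + 46\right) = -3 + \left(2 \left(-6\right) \left(-17\right) + 46\right) = -3 + \left(\left(-12\right) \left(-17\right) + 46\right) = -3 + \left(204 + 46\right) = -3 + 250 = 247$)
$\left(40163 + E{\left(a{\left(1,-3 \right)} \right)}\right) \left(l + k\right) = \left(40163 - 3\right) \left(35721 + 247\right) = 40160 \cdot 35968 = 1444474880$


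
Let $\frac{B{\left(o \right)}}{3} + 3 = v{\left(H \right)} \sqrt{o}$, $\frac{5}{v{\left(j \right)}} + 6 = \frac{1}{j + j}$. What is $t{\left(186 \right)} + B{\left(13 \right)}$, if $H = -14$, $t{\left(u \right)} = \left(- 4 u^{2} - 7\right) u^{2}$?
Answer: $-4787775045 - \frac{420 \sqrt{13}}{169} \approx -4.7878 \cdot 10^{9}$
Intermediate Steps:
$t{\left(u \right)} = u^{2} \left(-7 - 4 u^{2}\right)$ ($t{\left(u \right)} = \left(-7 - 4 u^{2}\right) u^{2} = u^{2} \left(-7 - 4 u^{2}\right)$)
$v{\left(j \right)} = \frac{5}{-6 + \frac{1}{2 j}}$ ($v{\left(j \right)} = \frac{5}{-6 + \frac{1}{j + j}} = \frac{5}{-6 + \frac{1}{2 j}}$)
$B{\left(o \right)} = -9 - \frac{420 \sqrt{o}}{169}$ ($B{\left(o \right)} = -9 + 3 \left(-10\right) \left(-14\right) \frac{1}{-1 + 12 \left(-14\right)} \sqrt{o} = -9 + 3 \left(-10\right) \left(-14\right) \frac{1}{-1 - 168} \sqrt{o} = -9 + 3 \left(-10\right) \left(-14\right) \frac{1}{-169} \sqrt{o} = -9 + 3 \left(-10\right) \left(-14\right) \left(- \frac{1}{169}\right) \sqrt{o} = -9 + 3 \left(- \frac{140 \sqrt{o}}{169}\right) = -9 - \frac{420 \sqrt{o}}{169}$)
$t{\left(186 \right)} + B{\left(13 \right)} = 186^{2} \left(-7 - 4 \cdot 186^{2}\right) - \left(9 + \frac{420 \sqrt{13}}{169}\right) = 34596 \left(-7 - 138384\right) - \left(9 + \frac{420 \sqrt{13}}{169}\right) = 34596 \left(-138391\right) - \left(9 + \frac{420 \sqrt{13}}{169}\right) = -4787775036 - \left(9 + \frac{420 \sqrt{13}}{169}\right) = -4787775045 - \frac{420 \sqrt{13}}{169}$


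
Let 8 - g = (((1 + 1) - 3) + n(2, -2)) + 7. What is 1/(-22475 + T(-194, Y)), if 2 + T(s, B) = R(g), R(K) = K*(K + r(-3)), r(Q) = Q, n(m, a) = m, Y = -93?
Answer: -1/22477 ≈ -4.4490e-5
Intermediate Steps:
g = 0 (g = 8 - ((((1 + 1) - 3) + 2) + 7) = 8 - (((2 - 3) + 2) + 7) = 8 - ((-1 + 2) + 7) = 8 - (1 + 7) = 8 - 1*8 = 8 - 8 = 0)
R(K) = K*(-3 + K) (R(K) = K*(K - 3) = K*(-3 + K))
T(s, B) = -2 (T(s, B) = -2 + 0*(-3 + 0) = -2 + 0*(-3) = -2 + 0 = -2)
1/(-22475 + T(-194, Y)) = 1/(-22475 - 2) = 1/(-22477) = -1/22477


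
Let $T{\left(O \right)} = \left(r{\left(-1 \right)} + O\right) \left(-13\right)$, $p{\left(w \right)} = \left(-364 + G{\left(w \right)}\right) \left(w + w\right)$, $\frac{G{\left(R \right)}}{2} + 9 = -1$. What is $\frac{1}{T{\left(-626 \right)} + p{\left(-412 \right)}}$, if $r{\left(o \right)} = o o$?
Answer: $\frac{1}{324541} \approx 3.0813 \cdot 10^{-6}$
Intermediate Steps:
$r{\left(o \right)} = o^{2}$
$G{\left(R \right)} = -20$ ($G{\left(R \right)} = -18 + 2 \left(-1\right) = -18 - 2 = -20$)
$p{\left(w \right)} = - 768 w$ ($p{\left(w \right)} = \left(-364 - 20\right) \left(w + w\right) = - 384 \cdot 2 w = - 768 w$)
$T{\left(O \right)} = -13 - 13 O$ ($T{\left(O \right)} = \left(\left(-1\right)^{2} + O\right) \left(-13\right) = \left(1 + O\right) \left(-13\right) = -13 - 13 O$)
$\frac{1}{T{\left(-626 \right)} + p{\left(-412 \right)}} = \frac{1}{\left(-13 - -8138\right) - -316416} = \frac{1}{\left(-13 + 8138\right) + 316416} = \frac{1}{8125 + 316416} = \frac{1}{324541}$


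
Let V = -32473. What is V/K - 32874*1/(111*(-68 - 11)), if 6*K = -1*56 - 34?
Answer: 95082949/43845 ≈ 2168.6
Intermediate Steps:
K = -15 (K = (-1*56 - 34)/6 = (-56 - 34)/6 = (⅙)*(-90) = -15)
V/K - 32874*1/(111*(-68 - 11)) = -32473/(-15) - 32874*1/(111*(-68 - 11)) = -32473*(-1/15) - 32874/(111*(-79)) = 32473/15 - 32874/(-8769) = 32473/15 - 32874*(-1/8769) = 32473/15 + 10958/2923 = 95082949/43845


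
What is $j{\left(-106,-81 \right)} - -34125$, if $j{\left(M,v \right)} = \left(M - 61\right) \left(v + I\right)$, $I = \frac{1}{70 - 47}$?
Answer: $\frac{1095829}{23} \approx 47645.0$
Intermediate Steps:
$I = \frac{1}{23} \approx 0.043478$
$j{\left(M,v \right)} = \left(-61 + M\right) \left(\frac{1}{23} + v\right)$ ($j{\left(M,v \right)} = \left(M - 61\right) \left(v + \frac{1}{23}\right) = \left(-61 + M\right) \left(\frac{1}{23} + v\right)$)
$j{\left(-106,-81 \right)} - -34125 = \left(- \frac{61}{23} - -4941 + \frac{1}{23} \left(-106\right) - -8586\right) - -34125 = \left(- \frac{61}{23} + 4941 - \frac{106}{23} + 8586\right) + 34125 = \frac{310954}{23} + 34125 = \frac{1095829}{23}$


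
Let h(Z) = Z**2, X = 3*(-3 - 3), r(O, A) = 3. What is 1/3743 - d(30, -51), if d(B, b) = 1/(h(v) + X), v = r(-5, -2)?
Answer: 3752/33687 ≈ 0.11138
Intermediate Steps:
X = -18 (X = 3*(-6) = -18)
v = 3
d(B, b) = -1/9 (d(B, b) = 1/(3**2 - 18) = 1/(9 - 18) = 1/(-9) = -1/9)
1/3743 - d(30, -51) = 1/3743 - 1*(-1/9) = 1/3743 + 1/9 = 3752/33687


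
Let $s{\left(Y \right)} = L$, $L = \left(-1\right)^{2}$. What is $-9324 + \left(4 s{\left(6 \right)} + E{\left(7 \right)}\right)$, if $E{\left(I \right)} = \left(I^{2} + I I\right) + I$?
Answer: $-9215$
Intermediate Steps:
$L = 1$
$s{\left(Y \right)} = 1$
$E{\left(I \right)} = I + 2 I^{2}$ ($E{\left(I \right)} = \left(I^{2} + I^{2}\right) + I = 2 I^{2} + I = I + 2 I^{2}$)
$-9324 + \left(4 s{\left(6 \right)} + E{\left(7 \right)}\right) = -9324 + \left(4 \cdot 1 + 7 \left(1 + 2 \cdot 7\right)\right) = -9324 + \left(4 + 7 \left(1 + 14\right)\right) = -9324 + \left(4 + 7 \cdot 15\right) = -9324 + \left(4 + 105\right) = -9324 + 109 = -9215$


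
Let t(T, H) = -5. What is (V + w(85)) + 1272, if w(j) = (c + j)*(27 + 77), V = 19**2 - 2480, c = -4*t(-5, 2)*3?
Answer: 14233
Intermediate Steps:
c = 60 (c = -4*(-5)*3 = 20*3 = 60)
V = -2119 (V = 361 - 2480 = -2119)
w(j) = 6240 + 104*j (w(j) = (60 + j)*(27 + 77) = (60 + j)*104 = 6240 + 104*j)
(V + w(85)) + 1272 = (-2119 + (6240 + 104*85)) + 1272 = (-2119 + (6240 + 8840)) + 1272 = (-2119 + 15080) + 1272 = 12961 + 1272 = 14233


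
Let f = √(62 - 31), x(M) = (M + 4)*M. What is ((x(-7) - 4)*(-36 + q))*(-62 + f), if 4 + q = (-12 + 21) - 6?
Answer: 38998 - 629*√31 ≈ 35496.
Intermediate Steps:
x(M) = M*(4 + M) (x(M) = (4 + M)*M = M*(4 + M))
q = -1 (q = -4 + ((-12 + 21) - 6) = -4 + (9 - 6) = -4 + 3 = -1)
f = √31 ≈ 5.5678
((x(-7) - 4)*(-36 + q))*(-62 + f) = ((-7*(4 - 7) - 4)*(-36 - 1))*(-62 + √31) = ((-7*(-3) - 4)*(-37))*(-62 + √31) = ((21 - 4)*(-37))*(-62 + √31) = (17*(-37))*(-62 + √31) = -629*(-62 + √31) = 38998 - 629*√31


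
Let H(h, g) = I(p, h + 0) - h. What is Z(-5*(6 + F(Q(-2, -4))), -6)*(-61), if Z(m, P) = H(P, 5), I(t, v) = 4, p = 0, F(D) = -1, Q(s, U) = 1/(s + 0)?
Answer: -610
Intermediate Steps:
Q(s, U) = 1/s
H(h, g) = 4 - h
Z(m, P) = 4 - P
Z(-5*(6 + F(Q(-2, -4))), -6)*(-61) = (4 - 1*(-6))*(-61) = (4 + 6)*(-61) = 10*(-61) = -610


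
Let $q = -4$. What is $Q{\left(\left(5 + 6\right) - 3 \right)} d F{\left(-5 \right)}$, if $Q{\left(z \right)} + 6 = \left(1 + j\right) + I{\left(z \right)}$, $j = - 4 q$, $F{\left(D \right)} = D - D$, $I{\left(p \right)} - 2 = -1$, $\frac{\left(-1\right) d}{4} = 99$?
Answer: $0$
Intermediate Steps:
$d = -396$ ($d = \left(-4\right) 99 = -396$)
$I{\left(p \right)} = 1$ ($I{\left(p \right)} = 2 - 1 = 1$)
$F{\left(D \right)} = 0$
$j = 16$ ($j = \left(-4\right) \left(-4\right) = 16$)
$Q{\left(z \right)} = 12$ ($Q{\left(z \right)} = -6 + \left(\left(1 + 16\right) + 1\right) = -6 + \left(17 + 1\right) = -6 + 18 = 12$)
$Q{\left(\left(5 + 6\right) - 3 \right)} d F{\left(-5 \right)} = 12 \left(-396\right) 0 = \left(-4752\right) 0 = 0$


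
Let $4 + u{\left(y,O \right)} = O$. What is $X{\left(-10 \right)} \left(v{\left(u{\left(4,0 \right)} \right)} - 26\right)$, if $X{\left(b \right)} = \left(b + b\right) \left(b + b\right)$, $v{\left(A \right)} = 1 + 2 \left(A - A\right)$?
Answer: $-10000$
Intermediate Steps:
$u{\left(y,O \right)} = -4 + O$
$v{\left(A \right)} = 1$ ($v{\left(A \right)} = 1 + 2 \cdot 0 = 1 + 0 = 1$)
$X{\left(b \right)} = 4 b^{2}$ ($X{\left(b \right)} = 2 b 2 b = 4 b^{2}$)
$X{\left(-10 \right)} \left(v{\left(u{\left(4,0 \right)} \right)} - 26\right) = 4 \left(-10\right)^{2} \left(1 - 26\right) = 4 \cdot 100 \left(-25\right) = 400 \left(-25\right) = -10000$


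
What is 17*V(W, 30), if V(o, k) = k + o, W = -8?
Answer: 374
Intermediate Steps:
17*V(W, 30) = 17*(30 - 8) = 17*22 = 374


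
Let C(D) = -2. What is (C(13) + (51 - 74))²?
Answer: 625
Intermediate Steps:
(C(13) + (51 - 74))² = (-2 + (51 - 74))² = (-2 - 23)² = (-25)² = 625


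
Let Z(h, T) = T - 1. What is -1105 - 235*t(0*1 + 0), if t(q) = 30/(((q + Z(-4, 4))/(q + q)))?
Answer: -1105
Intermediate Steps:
Z(h, T) = -1 + T
t(q) = 60*q/(3 + q) (t(q) = 30/(((q + (-1 + 4))/(q + q))) = 30/(((q + 3)/((2*q)))) = 30/(((3 + q)*(1/(2*q)))) = 30/(((3 + q)/(2*q))) = 30*(2*q/(3 + q)) = 60*q/(3 + q))
-1105 - 235*t(0*1 + 0) = -1105 - 14100*(0*1 + 0)/(3 + (0*1 + 0)) = -1105 - 14100*(0 + 0)/(3 + (0 + 0)) = -1105 - 14100*0/(3 + 0) = -1105 - 14100*0/3 = -1105 - 235*0 = -1105 + 0 = -1105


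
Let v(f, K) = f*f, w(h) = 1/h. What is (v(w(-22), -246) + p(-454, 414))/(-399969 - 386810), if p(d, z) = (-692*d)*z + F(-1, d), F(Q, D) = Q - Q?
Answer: -62951727169/380801036 ≈ -165.31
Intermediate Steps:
F(Q, D) = 0
p(d, z) = -692*d*z (p(d, z) = (-692*d)*z + 0 = -692*d*z + 0 = -692*d*z)
v(f, K) = f²
(v(w(-22), -246) + p(-454, 414))/(-399969 - 386810) = ((1/(-22))² - 692*(-454)*414)/(-399969 - 386810) = ((-1/22)² + 130065552)/(-786779) = (1/484 + 130065552)*(-1/786779) = (62951727169/484)*(-1/786779) = -62951727169/380801036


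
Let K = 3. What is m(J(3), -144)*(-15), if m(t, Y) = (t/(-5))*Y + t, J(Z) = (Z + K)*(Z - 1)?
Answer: -5364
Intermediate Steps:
J(Z) = (-1 + Z)*(3 + Z) (J(Z) = (Z + 3)*(Z - 1) = (3 + Z)*(-1 + Z) = (-1 + Z)*(3 + Z))
m(t, Y) = t - Y*t/5 (m(t, Y) = (t*(-⅕))*Y + t = (-t/5)*Y + t = -Y*t/5 + t = t - Y*t/5)
m(J(3), -144)*(-15) = ((-3 + 3² + 2*3)*(5 - 1*(-144))/5)*(-15) = ((-3 + 9 + 6)*(5 + 144)/5)*(-15) = ((⅕)*12*149)*(-15) = (1788/5)*(-15) = -5364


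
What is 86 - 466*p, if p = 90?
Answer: -41854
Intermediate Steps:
86 - 466*p = 86 - 466*90 = 86 - 41940 = -41854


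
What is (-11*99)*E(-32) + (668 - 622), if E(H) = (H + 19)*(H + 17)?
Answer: -212309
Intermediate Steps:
E(H) = (17 + H)*(19 + H) (E(H) = (19 + H)*(17 + H) = (17 + H)*(19 + H))
(-11*99)*E(-32) + (668 - 622) = (-11*99)*(323 + (-32)² + 36*(-32)) + (668 - 622) = -1089*(323 + 1024 - 1152) + 46 = -1089*195 + 46 = -212355 + 46 = -212309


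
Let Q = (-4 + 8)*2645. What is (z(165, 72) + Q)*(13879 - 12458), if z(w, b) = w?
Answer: 15268645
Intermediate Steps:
Q = 10580 (Q = 4*2645 = 10580)
(z(165, 72) + Q)*(13879 - 12458) = (165 + 10580)*(13879 - 12458) = 10745*1421 = 15268645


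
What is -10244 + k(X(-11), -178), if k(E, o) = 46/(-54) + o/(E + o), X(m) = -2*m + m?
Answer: -46189231/4509 ≈ -10244.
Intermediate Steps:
X(m) = -m
k(E, o) = -23/27 + o/(E + o) (k(E, o) = 46*(-1/54) + o/(E + o) = -23/27 + o/(E + o))
-10244 + k(X(-11), -178) = -10244 + (-(-23)*(-11) + 4*(-178))/(27*(-1*(-11) - 178)) = -10244 + (-23*11 - 712)/(27*(11 - 178)) = -10244 + (1/27)*(-253 - 712)/(-167) = -10244 + (1/27)*(-1/167)*(-965) = -10244 + 965/4509 = -46189231/4509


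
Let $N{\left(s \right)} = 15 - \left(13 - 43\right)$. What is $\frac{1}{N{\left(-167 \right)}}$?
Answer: $\frac{1}{45} \approx 0.022222$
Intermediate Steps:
$N{\left(s \right)} = 45$ ($N{\left(s \right)} = 15 - -30 = 15 + 30 = 45$)
$\frac{1}{N{\left(-167 \right)}} = \frac{1}{45}$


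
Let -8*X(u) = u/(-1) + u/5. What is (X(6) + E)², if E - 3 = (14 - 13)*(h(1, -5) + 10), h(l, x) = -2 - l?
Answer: 2809/25 ≈ 112.36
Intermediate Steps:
X(u) = u/10 (X(u) = -(u/(-1) + u/5)/8 = -(u*(-1) + u*(⅕))/8 = -(-u + u/5)/8 = -(-1)*u/10 = u/10)
E = 10 (E = 3 + (14 - 13)*((-2 - 1*1) + 10) = 3 + 1*((-2 - 1) + 10) = 3 + 1*(-3 + 10) = 3 + 1*7 = 3 + 7 = 10)
(X(6) + E)² = ((⅒)*6 + 10)² = (⅗ + 10)² = (53/5)² = 2809/25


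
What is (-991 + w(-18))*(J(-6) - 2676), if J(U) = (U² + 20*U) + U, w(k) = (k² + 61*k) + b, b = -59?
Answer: 5045184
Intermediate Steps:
w(k) = -59 + k² + 61*k (w(k) = (k² + 61*k) - 59 = -59 + k² + 61*k)
J(U) = U² + 21*U
(-991 + w(-18))*(J(-6) - 2676) = (-991 + (-59 + (-18)² + 61*(-18)))*(-6*(21 - 6) - 2676) = (-991 + (-59 + 324 - 1098))*(-6*15 - 2676) = (-991 - 833)*(-90 - 2676) = -1824*(-2766) = 5045184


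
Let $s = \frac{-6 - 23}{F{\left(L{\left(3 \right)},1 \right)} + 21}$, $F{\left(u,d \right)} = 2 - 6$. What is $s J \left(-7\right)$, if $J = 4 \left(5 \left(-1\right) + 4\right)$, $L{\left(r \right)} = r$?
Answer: $- \frac{812}{17} \approx -47.765$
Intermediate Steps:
$F{\left(u,d \right)} = -4$ ($F{\left(u,d \right)} = 2 - 6 = -4$)
$J = -4$ ($J = 4 \left(-5 + 4\right) = 4 \left(-1\right) = -4$)
$s = - \frac{29}{17}$ ($s = \frac{-6 - 23}{-4 + 21} = - \frac{29}{17} \approx -1.7059$)
$s J \left(-7\right) = \left(- \frac{29}{17}\right) \left(-4\right) \left(-7\right) = \frac{116}{17} \left(-7\right) = - \frac{812}{17}$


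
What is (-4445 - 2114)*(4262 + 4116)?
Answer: -54951302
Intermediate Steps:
(-4445 - 2114)*(4262 + 4116) = -6559*8378 = -54951302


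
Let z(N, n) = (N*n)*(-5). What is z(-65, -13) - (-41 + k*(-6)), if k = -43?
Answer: -4442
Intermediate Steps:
z(N, n) = -5*N*n
z(-65, -13) - (-41 + k*(-6)) = -5*(-65)*(-13) - (-41 - 43*(-6)) = -4225 - (-41 + 258) = -4225 - 1*217 = -4225 - 217 = -4442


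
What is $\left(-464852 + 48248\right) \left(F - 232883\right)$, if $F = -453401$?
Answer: $285908659536$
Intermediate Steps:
$\left(-464852 + 48248\right) \left(F - 232883\right) = \left(-464852 + 48248\right) \left(-453401 - 232883\right) = \left(-416604\right) \left(-686284\right) = 285908659536$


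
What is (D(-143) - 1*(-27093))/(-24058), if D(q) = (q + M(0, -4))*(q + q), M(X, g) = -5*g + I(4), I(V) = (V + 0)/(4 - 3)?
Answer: -61127/24058 ≈ -2.5408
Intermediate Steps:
I(V) = V (I(V) = V/1 = V*1 = V)
M(X, g) = 4 - 5*g (M(X, g) = -5*g + 4 = 4 - 5*g)
D(q) = 2*q*(24 + q) (D(q) = (q + (4 - 5*(-4)))*(q + q) = (q + (4 + 20))*(2*q) = (q + 24)*(2*q) = (24 + q)*(2*q) = 2*q*(24 + q))
(D(-143) - 1*(-27093))/(-24058) = (2*(-143)*(24 - 143) - 1*(-27093))/(-24058) = (2*(-143)*(-119) + 27093)*(-1/24058) = (34034 + 27093)*(-1/24058) = 61127*(-1/24058) = -61127/24058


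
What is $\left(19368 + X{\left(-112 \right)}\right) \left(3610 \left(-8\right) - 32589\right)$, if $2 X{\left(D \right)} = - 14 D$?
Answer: $-1238723288$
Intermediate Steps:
$X{\left(D \right)} = - 7 D$ ($X{\left(D \right)} = \frac{\left(-14\right) D}{2} = - 7 D$)
$\left(19368 + X{\left(-112 \right)}\right) \left(3610 \left(-8\right) - 32589\right) = \left(19368 - -784\right) \left(3610 \left(-8\right) - 32589\right) = \left(19368 + 784\right) \left(-28880 - 32589\right) = 20152 \left(-61469\right) = -1238723288$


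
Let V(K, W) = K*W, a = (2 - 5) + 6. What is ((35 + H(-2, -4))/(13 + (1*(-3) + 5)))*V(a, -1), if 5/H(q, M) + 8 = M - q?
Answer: -69/10 ≈ -6.9000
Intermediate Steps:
a = 3 (a = -3 + 6 = 3)
H(q, M) = 5/(-8 + M - q) (H(q, M) = 5/(-8 + (M - q)) = 5/(-8 + M - q))
((35 + H(-2, -4))/(13 + (1*(-3) + 5)))*V(a, -1) = ((35 - 5/(8 - 2 - 1*(-4)))/(13 + (1*(-3) + 5)))*(3*(-1)) = ((35 - 5/(8 - 2 + 4))/(13 + (-3 + 5)))*(-3) = ((35 - 5/10)/(13 + 2))*(-3) = ((35 - 5*⅒)/15)*(-3) = ((35 - ½)*(1/15))*(-3) = ((69/2)*(1/15))*(-3) = (23/10)*(-3) = -69/10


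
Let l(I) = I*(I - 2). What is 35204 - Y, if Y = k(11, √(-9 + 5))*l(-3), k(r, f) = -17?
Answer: 35459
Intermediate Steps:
l(I) = I*(-2 + I)
Y = -255 (Y = -(-51)*(-2 - 3) = -(-51)*(-5) = -17*15 = -255)
35204 - Y = 35204 - 1*(-255) = 35204 + 255 = 35459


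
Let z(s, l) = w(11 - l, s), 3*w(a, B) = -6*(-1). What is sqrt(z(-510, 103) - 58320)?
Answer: I*sqrt(58318) ≈ 241.49*I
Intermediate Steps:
w(a, B) = 2 (w(a, B) = (-6*(-1))/3 = (1/3)*6 = 2)
z(s, l) = 2
sqrt(z(-510, 103) - 58320) = sqrt(2 - 58320) = sqrt(-58318) = I*sqrt(58318)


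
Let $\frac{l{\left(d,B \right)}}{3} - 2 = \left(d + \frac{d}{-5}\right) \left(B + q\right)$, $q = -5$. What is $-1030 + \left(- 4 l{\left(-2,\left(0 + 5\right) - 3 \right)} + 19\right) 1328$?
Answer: $- \frac{420814}{5} \approx -84163.0$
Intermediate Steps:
$l{\left(d,B \right)} = 6 + \frac{12 d \left(-5 + B\right)}{5}$ ($l{\left(d,B \right)} = 6 + 3 \left(d + \frac{d}{-5}\right) \left(B - 5\right) = 6 + 3 \left(d + d \left(- \frac{1}{5}\right)\right) \left(-5 + B\right) = 6 + 3 \left(d - \frac{d}{5}\right) \left(-5 + B\right) = 6 + 3 \frac{4 d}{5} \left(-5 + B\right) = 6 + 3 \frac{4 d \left(-5 + B\right)}{5} = 6 + \frac{12 d \left(-5 + B\right)}{5}$)
$-1030 + \left(- 4 l{\left(-2,\left(0 + 5\right) - 3 \right)} + 19\right) 1328 = -1030 + \left(- 4 \left(6 - -24 + \frac{12}{5} \left(\left(0 + 5\right) - 3\right) \left(-2\right)\right) + 19\right) 1328 = -1030 + \left(- 4 \left(6 + 24 + \frac{12}{5} \left(5 - 3\right) \left(-2\right)\right) + 19\right) 1328 = -1030 + \left(- 4 \left(6 + 24 + \frac{12}{5} \cdot 2 \left(-2\right)\right) + 19\right) 1328 = -1030 + \left(- 4 \left(6 + 24 - \frac{48}{5}\right) + 19\right) 1328 = -1030 + \left(\left(-4\right) \frac{102}{5} + 19\right) 1328 = -1030 + \left(- \frac{408}{5} + 19\right) 1328 = -1030 - \frac{415664}{5} = - \frac{420814}{5}$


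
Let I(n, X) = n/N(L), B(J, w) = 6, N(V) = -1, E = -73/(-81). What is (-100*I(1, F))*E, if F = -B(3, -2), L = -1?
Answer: 7300/81 ≈ 90.123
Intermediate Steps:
E = 73/81 (E = -73*(-1/81) = 73/81 ≈ 0.90123)
F = -6 (F = -1*6 = -6)
I(n, X) = -n (I(n, X) = n/(-1) = n*(-1) = -n)
(-100*I(1, F))*E = -(-100)*(73/81) = -100*(-1)*(73/81) = 100*(73/81) = 7300/81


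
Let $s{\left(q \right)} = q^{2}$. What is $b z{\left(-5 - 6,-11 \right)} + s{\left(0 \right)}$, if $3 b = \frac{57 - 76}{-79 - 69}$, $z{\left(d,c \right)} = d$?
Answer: $- \frac{209}{444} \approx -0.47072$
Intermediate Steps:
$b = \frac{19}{444}$ ($b = \frac{\left(57 - 76\right) \frac{1}{-79 - 69}}{3} = \frac{\left(-19\right) \frac{1}{-148}}{3} = \frac{\left(-19\right) \left(- \frac{1}{148}\right)}{3} = \frac{1}{3} \cdot \frac{19}{148} = \frac{19}{444} \approx 0.042793$)
$b z{\left(-5 - 6,-11 \right)} + s{\left(0 \right)} = \frac{19 \left(-5 - 6\right)}{444} + 0^{2} = \frac{19 \left(-5 - 6\right)}{444} + 0 = \frac{19}{444} \left(-11\right) + 0 = - \frac{209}{444} + 0 = - \frac{209}{444}$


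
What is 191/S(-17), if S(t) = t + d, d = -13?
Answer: -191/30 ≈ -6.3667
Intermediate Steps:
S(t) = -13 + t (S(t) = t - 13 = -13 + t)
191/S(-17) = 191/(-13 - 17) = 191/(-30) = 191*(-1/30) = -191/30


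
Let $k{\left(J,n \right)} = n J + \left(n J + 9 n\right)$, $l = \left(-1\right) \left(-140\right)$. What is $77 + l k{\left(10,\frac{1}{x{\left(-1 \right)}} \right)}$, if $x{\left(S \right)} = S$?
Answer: $-3983$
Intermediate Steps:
$l = 140$
$k{\left(J,n \right)} = 9 n + 2 J n$ ($k{\left(J,n \right)} = J n + \left(J n + 9 n\right) = J n + \left(9 n + J n\right) = 9 n + 2 J n$)
$77 + l k{\left(10,\frac{1}{x{\left(-1 \right)}} \right)} = 77 + 140 \frac{9 + 2 \cdot 10}{-1} = 77 + 140 \left(- (9 + 20)\right) = 77 + 140 \left(\left(-1\right) 29\right) = 77 + 140 \left(-29\right) = 77 - 4060 = -3983$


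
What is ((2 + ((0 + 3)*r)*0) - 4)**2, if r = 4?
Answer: 4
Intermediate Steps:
((2 + ((0 + 3)*r)*0) - 4)**2 = ((2 + ((0 + 3)*4)*0) - 4)**2 = ((2 + (3*4)*0) - 4)**2 = ((2 + 12*0) - 4)**2 = ((2 + 0) - 4)**2 = (2 - 4)**2 = (-2)**2 = 4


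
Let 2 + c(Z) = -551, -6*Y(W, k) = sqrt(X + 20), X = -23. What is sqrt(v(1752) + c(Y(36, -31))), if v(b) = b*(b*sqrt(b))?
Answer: sqrt(-553 + 6139008*sqrt(438)) ≈ 11335.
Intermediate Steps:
Y(W, k) = -I*sqrt(3)/6 (Y(W, k) = -sqrt(-23 + 20)/6 = -I*sqrt(3)/6)
c(Z) = -553 (c(Z) = -2 - 551 = -553)
v(b) = b**(5/2) (v(b) = b*b**(3/2) = b**(5/2))
sqrt(v(1752) + c(Y(36, -31))) = sqrt(1752**(5/2) - 553) = sqrt(6139008*sqrt(438) - 553) = sqrt(-553 + 6139008*sqrt(438))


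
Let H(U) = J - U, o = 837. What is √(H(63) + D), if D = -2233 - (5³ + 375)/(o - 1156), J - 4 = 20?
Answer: 2*I*√57760373/319 ≈ 47.649*I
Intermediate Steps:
J = 24 (J = 4 + 20 = 24)
H(U) = 24 - U
D = -711827/319 (D = -2233 - (5³ + 375)/(837 - 1156) = -2233 - (125 + 375)/(-319) = -2233 - 500*(-1)/319 = -2233 - 1*(-500/319) = -2233 + 500/319 = -711827/319 ≈ -2231.4)
√(H(63) + D) = √((24 - 1*63) - 711827/319) = √((24 - 63) - 711827/319) = √(-39 - 711827/319) = √(-724268/319) = 2*I*√57760373/319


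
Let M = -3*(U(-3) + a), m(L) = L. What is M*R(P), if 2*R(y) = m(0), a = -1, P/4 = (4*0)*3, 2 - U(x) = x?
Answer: 0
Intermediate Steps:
U(x) = 2 - x
P = 0 (P = 4*((4*0)*3) = 4*(0*3) = 4*0 = 0)
R(y) = 0 (R(y) = (1/2)*0 = 0)
M = -12 (M = -3*((2 - 1*(-3)) - 1) = -3*((2 + 3) - 1) = -3*(5 - 1) = -3*4 = -12)
M*R(P) = -12*0 = 0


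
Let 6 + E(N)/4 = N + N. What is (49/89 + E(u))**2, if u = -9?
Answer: 72165025/7921 ≈ 9110.6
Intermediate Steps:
E(N) = -24 + 8*N (E(N) = -24 + 4*(N + N) = -24 + 4*(2*N) = -24 + 8*N)
(49/89 + E(u))**2 = (49/89 + (-24 + 8*(-9)))**2 = (49*(1/89) + (-24 - 72))**2 = (49/89 - 96)**2 = (-8495/89)**2 = 72165025/7921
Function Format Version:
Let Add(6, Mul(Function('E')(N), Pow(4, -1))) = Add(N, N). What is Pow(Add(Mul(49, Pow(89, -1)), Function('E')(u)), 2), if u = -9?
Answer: Rational(72165025, 7921) ≈ 9110.6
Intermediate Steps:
Function('E')(N) = Add(-24, Mul(8, N)) (Function('E')(N) = Add(-24, Mul(4, Add(N, N))) = Add(-24, Mul(4, Mul(2, N))) = Add(-24, Mul(8, N)))
Pow(Add(Mul(49, Pow(89, -1)), Function('E')(u)), 2) = Pow(Add(Mul(49, Pow(89, -1)), Add(-24, Mul(8, -9))), 2) = Pow(Add(Mul(49, Rational(1, 89)), Add(-24, -72)), 2) = Pow(Add(Rational(49, 89), -96), 2) = Pow(Rational(-8495, 89), 2) = Rational(72165025, 7921)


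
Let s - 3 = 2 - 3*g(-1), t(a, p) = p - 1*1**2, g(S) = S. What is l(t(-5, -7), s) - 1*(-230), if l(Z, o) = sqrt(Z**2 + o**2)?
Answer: 230 + 8*sqrt(2) ≈ 241.31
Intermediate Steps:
t(a, p) = -1 + p (t(a, p) = p - 1*1 = p - 1 = -1 + p)
s = 8 (s = 3 + (2 - 3*(-1)) = 3 + (2 + 3) = 3 + 5 = 8)
l(t(-5, -7), s) - 1*(-230) = sqrt((-1 - 7)**2 + 8**2) - 1*(-230) = sqrt((-8)**2 + 64) + 230 = sqrt(64 + 64) + 230 = sqrt(128) + 230 = 8*sqrt(2) + 230 = 230 + 8*sqrt(2)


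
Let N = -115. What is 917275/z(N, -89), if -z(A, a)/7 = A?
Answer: 183455/161 ≈ 1139.5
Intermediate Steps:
z(A, a) = -7*A
917275/z(N, -89) = 917275/((-7*(-115))) = 917275/805 = 917275*(1/805) = 183455/161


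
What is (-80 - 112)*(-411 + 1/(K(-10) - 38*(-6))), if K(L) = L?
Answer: 8601312/109 ≈ 78911.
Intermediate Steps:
(-80 - 112)*(-411 + 1/(K(-10) - 38*(-6))) = (-80 - 112)*(-411 + 1/(-10 - 38*(-6))) = -192*(-411 + 1/(-10 + 228)) = -192*(-411 + 1/218) = -192*(-89597/218) = 8601312/109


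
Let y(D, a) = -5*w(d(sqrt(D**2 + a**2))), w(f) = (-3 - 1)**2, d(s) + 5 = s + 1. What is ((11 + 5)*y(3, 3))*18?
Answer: -23040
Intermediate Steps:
d(s) = -4 + s (d(s) = -5 + (s + 1) = -5 + (1 + s) = -4 + s)
w(f) = 16 (w(f) = (-4)**2 = 16)
y(D, a) = -80 (y(D, a) = -5*16 = -80)
((11 + 5)*y(3, 3))*18 = ((11 + 5)*(-80))*18 = (16*(-80))*18 = -1280*18 = -23040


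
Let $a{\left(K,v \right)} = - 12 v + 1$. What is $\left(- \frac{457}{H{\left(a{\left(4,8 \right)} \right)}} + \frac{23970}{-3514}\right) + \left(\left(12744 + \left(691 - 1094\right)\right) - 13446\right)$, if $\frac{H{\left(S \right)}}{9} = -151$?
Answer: $- \frac{2653962781}{2387763} \approx -1111.5$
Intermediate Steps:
$a{\left(K,v \right)} = 1 - 12 v$
$H{\left(S \right)} = -1359$ ($H{\left(S \right)} = 9 \left(-151\right) = -1359$)
$\left(- \frac{457}{H{\left(a{\left(4,8 \right)} \right)}} + \frac{23970}{-3514}\right) + \left(\left(12744 + \left(691 - 1094\right)\right) - 13446\right) = \left(- \frac{457}{-1359} + \frac{23970}{-3514}\right) + \left(\left(12744 + \left(691 - 1094\right)\right) - 13446\right) = \left(\left(-457\right) \left(- \frac{1}{1359}\right) + 23970 \left(- \frac{1}{3514}\right)\right) + \left(\left(12744 + \left(691 - 1094\right)\right) - 13446\right) = \left(\frac{457}{1359} - \frac{11985}{1757}\right) + \left(\left(12744 - 403\right) - 13446\right) = - \frac{15484666}{2387763} + \left(12341 - 13446\right) = - \frac{15484666}{2387763} - 1105 = - \frac{2653962781}{2387763}$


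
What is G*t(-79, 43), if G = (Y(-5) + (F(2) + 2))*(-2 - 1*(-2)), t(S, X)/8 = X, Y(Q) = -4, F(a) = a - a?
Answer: 0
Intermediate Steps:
F(a) = 0
t(S, X) = 8*X
G = 0 (G = (-4 + (0 + 2))*(-2 - 1*(-2)) = (-4 + 2)*(-2 + 2) = -2*0 = 0)
G*t(-79, 43) = 0*(8*43) = 0*344 = 0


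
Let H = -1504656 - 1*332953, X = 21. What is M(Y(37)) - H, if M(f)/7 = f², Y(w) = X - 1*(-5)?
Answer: 1842341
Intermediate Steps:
Y(w) = 26 (Y(w) = 21 - 1*(-5) = 21 + 5 = 26)
H = -1837609 (H = -1504656 - 332953 = -1837609)
M(f) = 7*f²
M(Y(37)) - H = 7*26² - 1*(-1837609) = 7*676 + 1837609 = 4732 + 1837609 = 1842341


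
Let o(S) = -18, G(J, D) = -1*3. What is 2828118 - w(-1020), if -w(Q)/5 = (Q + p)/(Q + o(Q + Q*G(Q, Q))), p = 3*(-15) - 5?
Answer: 1467795917/519 ≈ 2.8281e+6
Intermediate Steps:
G(J, D) = -3
p = -50 (p = -45 - 5 = -50)
w(Q) = -5*(-50 + Q)/(-18 + Q) (w(Q) = -5*(Q - 50)/(Q - 18) = -5*(-50 + Q)/(-18 + Q))
2828118 - w(-1020) = 2828118 - 5*(50 - 1*(-1020))/(-18 - 1020) = 2828118 - 5*(50 + 1020)/(-1038) = 2828118 - 5*(-1)*1070/1038 = 2828118 - 1*(-2675/519) = 2828118 + 2675/519 = 1467795917/519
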